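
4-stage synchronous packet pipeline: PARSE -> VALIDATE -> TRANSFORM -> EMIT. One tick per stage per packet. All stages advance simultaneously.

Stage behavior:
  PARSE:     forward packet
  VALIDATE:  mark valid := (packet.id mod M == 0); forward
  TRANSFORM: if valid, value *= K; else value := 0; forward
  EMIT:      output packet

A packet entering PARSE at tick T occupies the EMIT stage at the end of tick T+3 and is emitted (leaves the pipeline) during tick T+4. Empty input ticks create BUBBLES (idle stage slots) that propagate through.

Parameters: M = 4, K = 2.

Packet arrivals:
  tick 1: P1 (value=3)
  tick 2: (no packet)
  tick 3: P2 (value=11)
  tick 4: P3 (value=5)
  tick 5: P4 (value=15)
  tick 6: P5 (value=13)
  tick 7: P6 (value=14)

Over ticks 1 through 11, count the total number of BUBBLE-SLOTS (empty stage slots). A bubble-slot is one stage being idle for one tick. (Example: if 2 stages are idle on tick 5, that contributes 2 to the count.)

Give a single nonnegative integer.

Answer: 20

Derivation:
Tick 1: [PARSE:P1(v=3,ok=F), VALIDATE:-, TRANSFORM:-, EMIT:-] out:-; bubbles=3
Tick 2: [PARSE:-, VALIDATE:P1(v=3,ok=F), TRANSFORM:-, EMIT:-] out:-; bubbles=3
Tick 3: [PARSE:P2(v=11,ok=F), VALIDATE:-, TRANSFORM:P1(v=0,ok=F), EMIT:-] out:-; bubbles=2
Tick 4: [PARSE:P3(v=5,ok=F), VALIDATE:P2(v=11,ok=F), TRANSFORM:-, EMIT:P1(v=0,ok=F)] out:-; bubbles=1
Tick 5: [PARSE:P4(v=15,ok=F), VALIDATE:P3(v=5,ok=F), TRANSFORM:P2(v=0,ok=F), EMIT:-] out:P1(v=0); bubbles=1
Tick 6: [PARSE:P5(v=13,ok=F), VALIDATE:P4(v=15,ok=T), TRANSFORM:P3(v=0,ok=F), EMIT:P2(v=0,ok=F)] out:-; bubbles=0
Tick 7: [PARSE:P6(v=14,ok=F), VALIDATE:P5(v=13,ok=F), TRANSFORM:P4(v=30,ok=T), EMIT:P3(v=0,ok=F)] out:P2(v=0); bubbles=0
Tick 8: [PARSE:-, VALIDATE:P6(v=14,ok=F), TRANSFORM:P5(v=0,ok=F), EMIT:P4(v=30,ok=T)] out:P3(v=0); bubbles=1
Tick 9: [PARSE:-, VALIDATE:-, TRANSFORM:P6(v=0,ok=F), EMIT:P5(v=0,ok=F)] out:P4(v=30); bubbles=2
Tick 10: [PARSE:-, VALIDATE:-, TRANSFORM:-, EMIT:P6(v=0,ok=F)] out:P5(v=0); bubbles=3
Tick 11: [PARSE:-, VALIDATE:-, TRANSFORM:-, EMIT:-] out:P6(v=0); bubbles=4
Total bubble-slots: 20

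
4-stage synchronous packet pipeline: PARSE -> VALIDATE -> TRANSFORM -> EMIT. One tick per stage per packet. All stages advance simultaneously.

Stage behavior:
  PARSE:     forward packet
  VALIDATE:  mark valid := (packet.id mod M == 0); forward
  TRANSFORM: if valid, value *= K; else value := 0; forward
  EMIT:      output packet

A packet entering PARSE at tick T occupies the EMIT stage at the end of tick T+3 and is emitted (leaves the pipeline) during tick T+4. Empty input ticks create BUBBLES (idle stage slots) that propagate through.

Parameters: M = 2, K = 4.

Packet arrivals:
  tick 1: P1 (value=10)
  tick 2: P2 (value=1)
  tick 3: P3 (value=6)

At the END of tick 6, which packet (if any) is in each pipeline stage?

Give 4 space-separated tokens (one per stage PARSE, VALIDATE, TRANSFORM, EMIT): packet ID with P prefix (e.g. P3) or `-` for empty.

Tick 1: [PARSE:P1(v=10,ok=F), VALIDATE:-, TRANSFORM:-, EMIT:-] out:-; in:P1
Tick 2: [PARSE:P2(v=1,ok=F), VALIDATE:P1(v=10,ok=F), TRANSFORM:-, EMIT:-] out:-; in:P2
Tick 3: [PARSE:P3(v=6,ok=F), VALIDATE:P2(v=1,ok=T), TRANSFORM:P1(v=0,ok=F), EMIT:-] out:-; in:P3
Tick 4: [PARSE:-, VALIDATE:P3(v=6,ok=F), TRANSFORM:P2(v=4,ok=T), EMIT:P1(v=0,ok=F)] out:-; in:-
Tick 5: [PARSE:-, VALIDATE:-, TRANSFORM:P3(v=0,ok=F), EMIT:P2(v=4,ok=T)] out:P1(v=0); in:-
Tick 6: [PARSE:-, VALIDATE:-, TRANSFORM:-, EMIT:P3(v=0,ok=F)] out:P2(v=4); in:-
At end of tick 6: ['-', '-', '-', 'P3']

Answer: - - - P3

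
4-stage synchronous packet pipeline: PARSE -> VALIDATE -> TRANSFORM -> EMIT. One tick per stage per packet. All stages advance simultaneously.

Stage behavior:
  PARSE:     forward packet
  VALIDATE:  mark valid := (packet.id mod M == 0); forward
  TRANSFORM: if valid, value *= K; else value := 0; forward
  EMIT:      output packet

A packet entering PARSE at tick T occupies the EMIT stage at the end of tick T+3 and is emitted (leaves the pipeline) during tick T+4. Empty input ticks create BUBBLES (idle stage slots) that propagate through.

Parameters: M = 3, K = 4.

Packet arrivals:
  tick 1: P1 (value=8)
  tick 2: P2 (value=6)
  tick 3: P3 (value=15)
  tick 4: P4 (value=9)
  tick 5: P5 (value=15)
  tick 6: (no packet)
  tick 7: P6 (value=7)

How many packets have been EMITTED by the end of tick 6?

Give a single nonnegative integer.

Answer: 2

Derivation:
Tick 1: [PARSE:P1(v=8,ok=F), VALIDATE:-, TRANSFORM:-, EMIT:-] out:-; in:P1
Tick 2: [PARSE:P2(v=6,ok=F), VALIDATE:P1(v=8,ok=F), TRANSFORM:-, EMIT:-] out:-; in:P2
Tick 3: [PARSE:P3(v=15,ok=F), VALIDATE:P2(v=6,ok=F), TRANSFORM:P1(v=0,ok=F), EMIT:-] out:-; in:P3
Tick 4: [PARSE:P4(v=9,ok=F), VALIDATE:P3(v=15,ok=T), TRANSFORM:P2(v=0,ok=F), EMIT:P1(v=0,ok=F)] out:-; in:P4
Tick 5: [PARSE:P5(v=15,ok=F), VALIDATE:P4(v=9,ok=F), TRANSFORM:P3(v=60,ok=T), EMIT:P2(v=0,ok=F)] out:P1(v=0); in:P5
Tick 6: [PARSE:-, VALIDATE:P5(v=15,ok=F), TRANSFORM:P4(v=0,ok=F), EMIT:P3(v=60,ok=T)] out:P2(v=0); in:-
Emitted by tick 6: ['P1', 'P2']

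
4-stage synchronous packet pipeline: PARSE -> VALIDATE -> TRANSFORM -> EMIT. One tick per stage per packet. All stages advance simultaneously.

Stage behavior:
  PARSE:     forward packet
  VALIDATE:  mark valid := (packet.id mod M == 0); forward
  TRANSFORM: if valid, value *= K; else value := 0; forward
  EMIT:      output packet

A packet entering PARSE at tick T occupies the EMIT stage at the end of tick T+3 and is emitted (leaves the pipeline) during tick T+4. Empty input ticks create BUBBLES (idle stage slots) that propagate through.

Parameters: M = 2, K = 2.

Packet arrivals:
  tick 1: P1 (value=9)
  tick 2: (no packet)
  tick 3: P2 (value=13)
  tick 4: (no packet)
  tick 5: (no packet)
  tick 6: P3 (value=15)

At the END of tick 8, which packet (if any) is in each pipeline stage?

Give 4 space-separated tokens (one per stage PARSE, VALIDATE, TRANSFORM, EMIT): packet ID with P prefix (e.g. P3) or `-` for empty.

Tick 1: [PARSE:P1(v=9,ok=F), VALIDATE:-, TRANSFORM:-, EMIT:-] out:-; in:P1
Tick 2: [PARSE:-, VALIDATE:P1(v=9,ok=F), TRANSFORM:-, EMIT:-] out:-; in:-
Tick 3: [PARSE:P2(v=13,ok=F), VALIDATE:-, TRANSFORM:P1(v=0,ok=F), EMIT:-] out:-; in:P2
Tick 4: [PARSE:-, VALIDATE:P2(v=13,ok=T), TRANSFORM:-, EMIT:P1(v=0,ok=F)] out:-; in:-
Tick 5: [PARSE:-, VALIDATE:-, TRANSFORM:P2(v=26,ok=T), EMIT:-] out:P1(v=0); in:-
Tick 6: [PARSE:P3(v=15,ok=F), VALIDATE:-, TRANSFORM:-, EMIT:P2(v=26,ok=T)] out:-; in:P3
Tick 7: [PARSE:-, VALIDATE:P3(v=15,ok=F), TRANSFORM:-, EMIT:-] out:P2(v=26); in:-
Tick 8: [PARSE:-, VALIDATE:-, TRANSFORM:P3(v=0,ok=F), EMIT:-] out:-; in:-
At end of tick 8: ['-', '-', 'P3', '-']

Answer: - - P3 -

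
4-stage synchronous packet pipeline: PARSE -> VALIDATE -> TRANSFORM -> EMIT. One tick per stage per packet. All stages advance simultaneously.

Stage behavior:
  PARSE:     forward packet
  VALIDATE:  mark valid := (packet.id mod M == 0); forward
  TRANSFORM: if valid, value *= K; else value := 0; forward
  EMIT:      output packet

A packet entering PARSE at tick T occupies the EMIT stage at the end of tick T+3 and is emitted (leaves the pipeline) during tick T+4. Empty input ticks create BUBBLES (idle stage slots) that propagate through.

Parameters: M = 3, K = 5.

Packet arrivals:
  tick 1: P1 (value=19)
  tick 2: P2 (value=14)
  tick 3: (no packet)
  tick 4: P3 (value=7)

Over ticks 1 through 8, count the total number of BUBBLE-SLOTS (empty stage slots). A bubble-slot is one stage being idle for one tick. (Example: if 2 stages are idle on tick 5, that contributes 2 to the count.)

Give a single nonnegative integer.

Answer: 20

Derivation:
Tick 1: [PARSE:P1(v=19,ok=F), VALIDATE:-, TRANSFORM:-, EMIT:-] out:-; bubbles=3
Tick 2: [PARSE:P2(v=14,ok=F), VALIDATE:P1(v=19,ok=F), TRANSFORM:-, EMIT:-] out:-; bubbles=2
Tick 3: [PARSE:-, VALIDATE:P2(v=14,ok=F), TRANSFORM:P1(v=0,ok=F), EMIT:-] out:-; bubbles=2
Tick 4: [PARSE:P3(v=7,ok=F), VALIDATE:-, TRANSFORM:P2(v=0,ok=F), EMIT:P1(v=0,ok=F)] out:-; bubbles=1
Tick 5: [PARSE:-, VALIDATE:P3(v=7,ok=T), TRANSFORM:-, EMIT:P2(v=0,ok=F)] out:P1(v=0); bubbles=2
Tick 6: [PARSE:-, VALIDATE:-, TRANSFORM:P3(v=35,ok=T), EMIT:-] out:P2(v=0); bubbles=3
Tick 7: [PARSE:-, VALIDATE:-, TRANSFORM:-, EMIT:P3(v=35,ok=T)] out:-; bubbles=3
Tick 8: [PARSE:-, VALIDATE:-, TRANSFORM:-, EMIT:-] out:P3(v=35); bubbles=4
Total bubble-slots: 20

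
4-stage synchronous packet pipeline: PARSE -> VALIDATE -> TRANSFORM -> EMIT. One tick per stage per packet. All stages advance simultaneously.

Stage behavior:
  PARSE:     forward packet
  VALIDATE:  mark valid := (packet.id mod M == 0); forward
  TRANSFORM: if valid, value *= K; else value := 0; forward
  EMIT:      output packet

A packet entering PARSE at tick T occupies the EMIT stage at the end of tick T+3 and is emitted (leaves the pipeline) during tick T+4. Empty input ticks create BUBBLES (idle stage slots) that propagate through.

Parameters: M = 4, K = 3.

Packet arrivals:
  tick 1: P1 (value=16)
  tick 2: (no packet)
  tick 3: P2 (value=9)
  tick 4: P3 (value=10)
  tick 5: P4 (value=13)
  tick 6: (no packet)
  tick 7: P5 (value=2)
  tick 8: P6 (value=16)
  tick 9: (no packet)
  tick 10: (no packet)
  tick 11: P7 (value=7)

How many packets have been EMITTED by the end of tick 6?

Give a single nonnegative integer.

Tick 1: [PARSE:P1(v=16,ok=F), VALIDATE:-, TRANSFORM:-, EMIT:-] out:-; in:P1
Tick 2: [PARSE:-, VALIDATE:P1(v=16,ok=F), TRANSFORM:-, EMIT:-] out:-; in:-
Tick 3: [PARSE:P2(v=9,ok=F), VALIDATE:-, TRANSFORM:P1(v=0,ok=F), EMIT:-] out:-; in:P2
Tick 4: [PARSE:P3(v=10,ok=F), VALIDATE:P2(v=9,ok=F), TRANSFORM:-, EMIT:P1(v=0,ok=F)] out:-; in:P3
Tick 5: [PARSE:P4(v=13,ok=F), VALIDATE:P3(v=10,ok=F), TRANSFORM:P2(v=0,ok=F), EMIT:-] out:P1(v=0); in:P4
Tick 6: [PARSE:-, VALIDATE:P4(v=13,ok=T), TRANSFORM:P3(v=0,ok=F), EMIT:P2(v=0,ok=F)] out:-; in:-
Emitted by tick 6: ['P1']

Answer: 1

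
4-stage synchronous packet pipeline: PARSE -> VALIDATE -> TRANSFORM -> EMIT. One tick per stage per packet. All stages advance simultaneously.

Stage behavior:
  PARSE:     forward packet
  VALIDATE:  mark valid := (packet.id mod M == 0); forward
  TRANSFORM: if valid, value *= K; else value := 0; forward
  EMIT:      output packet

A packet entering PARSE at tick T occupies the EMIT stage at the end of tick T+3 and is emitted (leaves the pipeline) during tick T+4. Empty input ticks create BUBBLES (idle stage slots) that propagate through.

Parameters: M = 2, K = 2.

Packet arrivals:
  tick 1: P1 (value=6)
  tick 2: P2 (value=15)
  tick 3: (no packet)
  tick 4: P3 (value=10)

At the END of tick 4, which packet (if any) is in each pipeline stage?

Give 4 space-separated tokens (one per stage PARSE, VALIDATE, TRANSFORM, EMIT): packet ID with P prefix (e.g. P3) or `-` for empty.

Answer: P3 - P2 P1

Derivation:
Tick 1: [PARSE:P1(v=6,ok=F), VALIDATE:-, TRANSFORM:-, EMIT:-] out:-; in:P1
Tick 2: [PARSE:P2(v=15,ok=F), VALIDATE:P1(v=6,ok=F), TRANSFORM:-, EMIT:-] out:-; in:P2
Tick 3: [PARSE:-, VALIDATE:P2(v=15,ok=T), TRANSFORM:P1(v=0,ok=F), EMIT:-] out:-; in:-
Tick 4: [PARSE:P3(v=10,ok=F), VALIDATE:-, TRANSFORM:P2(v=30,ok=T), EMIT:P1(v=0,ok=F)] out:-; in:P3
At end of tick 4: ['P3', '-', 'P2', 'P1']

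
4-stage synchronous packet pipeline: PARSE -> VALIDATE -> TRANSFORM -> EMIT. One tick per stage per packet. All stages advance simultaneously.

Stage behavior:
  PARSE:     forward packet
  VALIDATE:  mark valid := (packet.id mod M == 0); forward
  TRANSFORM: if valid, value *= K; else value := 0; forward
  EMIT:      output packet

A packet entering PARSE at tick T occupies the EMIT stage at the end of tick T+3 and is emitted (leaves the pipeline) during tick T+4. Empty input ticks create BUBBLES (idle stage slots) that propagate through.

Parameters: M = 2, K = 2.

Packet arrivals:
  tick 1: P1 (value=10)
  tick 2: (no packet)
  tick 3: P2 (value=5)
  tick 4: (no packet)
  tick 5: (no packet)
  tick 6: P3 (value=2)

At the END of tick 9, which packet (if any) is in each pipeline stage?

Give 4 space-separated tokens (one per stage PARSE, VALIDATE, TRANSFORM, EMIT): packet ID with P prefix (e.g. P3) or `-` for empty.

Tick 1: [PARSE:P1(v=10,ok=F), VALIDATE:-, TRANSFORM:-, EMIT:-] out:-; in:P1
Tick 2: [PARSE:-, VALIDATE:P1(v=10,ok=F), TRANSFORM:-, EMIT:-] out:-; in:-
Tick 3: [PARSE:P2(v=5,ok=F), VALIDATE:-, TRANSFORM:P1(v=0,ok=F), EMIT:-] out:-; in:P2
Tick 4: [PARSE:-, VALIDATE:P2(v=5,ok=T), TRANSFORM:-, EMIT:P1(v=0,ok=F)] out:-; in:-
Tick 5: [PARSE:-, VALIDATE:-, TRANSFORM:P2(v=10,ok=T), EMIT:-] out:P1(v=0); in:-
Tick 6: [PARSE:P3(v=2,ok=F), VALIDATE:-, TRANSFORM:-, EMIT:P2(v=10,ok=T)] out:-; in:P3
Tick 7: [PARSE:-, VALIDATE:P3(v=2,ok=F), TRANSFORM:-, EMIT:-] out:P2(v=10); in:-
Tick 8: [PARSE:-, VALIDATE:-, TRANSFORM:P3(v=0,ok=F), EMIT:-] out:-; in:-
Tick 9: [PARSE:-, VALIDATE:-, TRANSFORM:-, EMIT:P3(v=0,ok=F)] out:-; in:-
At end of tick 9: ['-', '-', '-', 'P3']

Answer: - - - P3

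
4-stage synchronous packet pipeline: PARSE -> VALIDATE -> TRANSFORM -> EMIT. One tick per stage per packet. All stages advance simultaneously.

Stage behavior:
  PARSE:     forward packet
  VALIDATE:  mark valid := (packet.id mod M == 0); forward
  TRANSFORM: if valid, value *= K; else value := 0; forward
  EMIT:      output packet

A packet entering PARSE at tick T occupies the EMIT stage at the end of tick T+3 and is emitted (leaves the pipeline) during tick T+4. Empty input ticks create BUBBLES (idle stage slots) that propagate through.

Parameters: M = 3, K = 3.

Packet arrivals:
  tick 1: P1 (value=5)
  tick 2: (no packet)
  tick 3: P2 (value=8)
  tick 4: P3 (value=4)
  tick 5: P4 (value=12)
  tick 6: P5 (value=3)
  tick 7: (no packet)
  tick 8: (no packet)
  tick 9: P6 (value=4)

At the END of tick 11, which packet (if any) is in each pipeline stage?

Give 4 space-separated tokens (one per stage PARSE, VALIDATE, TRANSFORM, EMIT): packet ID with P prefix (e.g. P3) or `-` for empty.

Answer: - - P6 -

Derivation:
Tick 1: [PARSE:P1(v=5,ok=F), VALIDATE:-, TRANSFORM:-, EMIT:-] out:-; in:P1
Tick 2: [PARSE:-, VALIDATE:P1(v=5,ok=F), TRANSFORM:-, EMIT:-] out:-; in:-
Tick 3: [PARSE:P2(v=8,ok=F), VALIDATE:-, TRANSFORM:P1(v=0,ok=F), EMIT:-] out:-; in:P2
Tick 4: [PARSE:P3(v=4,ok=F), VALIDATE:P2(v=8,ok=F), TRANSFORM:-, EMIT:P1(v=0,ok=F)] out:-; in:P3
Tick 5: [PARSE:P4(v=12,ok=F), VALIDATE:P3(v=4,ok=T), TRANSFORM:P2(v=0,ok=F), EMIT:-] out:P1(v=0); in:P4
Tick 6: [PARSE:P5(v=3,ok=F), VALIDATE:P4(v=12,ok=F), TRANSFORM:P3(v=12,ok=T), EMIT:P2(v=0,ok=F)] out:-; in:P5
Tick 7: [PARSE:-, VALIDATE:P5(v=3,ok=F), TRANSFORM:P4(v=0,ok=F), EMIT:P3(v=12,ok=T)] out:P2(v=0); in:-
Tick 8: [PARSE:-, VALIDATE:-, TRANSFORM:P5(v=0,ok=F), EMIT:P4(v=0,ok=F)] out:P3(v=12); in:-
Tick 9: [PARSE:P6(v=4,ok=F), VALIDATE:-, TRANSFORM:-, EMIT:P5(v=0,ok=F)] out:P4(v=0); in:P6
Tick 10: [PARSE:-, VALIDATE:P6(v=4,ok=T), TRANSFORM:-, EMIT:-] out:P5(v=0); in:-
Tick 11: [PARSE:-, VALIDATE:-, TRANSFORM:P6(v=12,ok=T), EMIT:-] out:-; in:-
At end of tick 11: ['-', '-', 'P6', '-']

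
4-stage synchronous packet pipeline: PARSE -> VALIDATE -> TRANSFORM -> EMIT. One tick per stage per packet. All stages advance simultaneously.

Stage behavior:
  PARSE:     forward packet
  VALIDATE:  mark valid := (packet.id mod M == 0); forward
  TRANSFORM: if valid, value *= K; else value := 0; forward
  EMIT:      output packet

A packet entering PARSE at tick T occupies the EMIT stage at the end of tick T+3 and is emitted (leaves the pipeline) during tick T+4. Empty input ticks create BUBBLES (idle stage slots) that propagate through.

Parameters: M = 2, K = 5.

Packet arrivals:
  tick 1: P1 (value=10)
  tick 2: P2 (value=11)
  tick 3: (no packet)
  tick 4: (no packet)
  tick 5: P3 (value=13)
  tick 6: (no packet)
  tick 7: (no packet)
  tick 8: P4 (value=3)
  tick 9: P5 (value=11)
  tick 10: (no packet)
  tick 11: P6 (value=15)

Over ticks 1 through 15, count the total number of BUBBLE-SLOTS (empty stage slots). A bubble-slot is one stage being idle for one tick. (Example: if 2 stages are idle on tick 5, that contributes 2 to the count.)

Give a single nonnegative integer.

Answer: 36

Derivation:
Tick 1: [PARSE:P1(v=10,ok=F), VALIDATE:-, TRANSFORM:-, EMIT:-] out:-; bubbles=3
Tick 2: [PARSE:P2(v=11,ok=F), VALIDATE:P1(v=10,ok=F), TRANSFORM:-, EMIT:-] out:-; bubbles=2
Tick 3: [PARSE:-, VALIDATE:P2(v=11,ok=T), TRANSFORM:P1(v=0,ok=F), EMIT:-] out:-; bubbles=2
Tick 4: [PARSE:-, VALIDATE:-, TRANSFORM:P2(v=55,ok=T), EMIT:P1(v=0,ok=F)] out:-; bubbles=2
Tick 5: [PARSE:P3(v=13,ok=F), VALIDATE:-, TRANSFORM:-, EMIT:P2(v=55,ok=T)] out:P1(v=0); bubbles=2
Tick 6: [PARSE:-, VALIDATE:P3(v=13,ok=F), TRANSFORM:-, EMIT:-] out:P2(v=55); bubbles=3
Tick 7: [PARSE:-, VALIDATE:-, TRANSFORM:P3(v=0,ok=F), EMIT:-] out:-; bubbles=3
Tick 8: [PARSE:P4(v=3,ok=F), VALIDATE:-, TRANSFORM:-, EMIT:P3(v=0,ok=F)] out:-; bubbles=2
Tick 9: [PARSE:P5(v=11,ok=F), VALIDATE:P4(v=3,ok=T), TRANSFORM:-, EMIT:-] out:P3(v=0); bubbles=2
Tick 10: [PARSE:-, VALIDATE:P5(v=11,ok=F), TRANSFORM:P4(v=15,ok=T), EMIT:-] out:-; bubbles=2
Tick 11: [PARSE:P6(v=15,ok=F), VALIDATE:-, TRANSFORM:P5(v=0,ok=F), EMIT:P4(v=15,ok=T)] out:-; bubbles=1
Tick 12: [PARSE:-, VALIDATE:P6(v=15,ok=T), TRANSFORM:-, EMIT:P5(v=0,ok=F)] out:P4(v=15); bubbles=2
Tick 13: [PARSE:-, VALIDATE:-, TRANSFORM:P6(v=75,ok=T), EMIT:-] out:P5(v=0); bubbles=3
Tick 14: [PARSE:-, VALIDATE:-, TRANSFORM:-, EMIT:P6(v=75,ok=T)] out:-; bubbles=3
Tick 15: [PARSE:-, VALIDATE:-, TRANSFORM:-, EMIT:-] out:P6(v=75); bubbles=4
Total bubble-slots: 36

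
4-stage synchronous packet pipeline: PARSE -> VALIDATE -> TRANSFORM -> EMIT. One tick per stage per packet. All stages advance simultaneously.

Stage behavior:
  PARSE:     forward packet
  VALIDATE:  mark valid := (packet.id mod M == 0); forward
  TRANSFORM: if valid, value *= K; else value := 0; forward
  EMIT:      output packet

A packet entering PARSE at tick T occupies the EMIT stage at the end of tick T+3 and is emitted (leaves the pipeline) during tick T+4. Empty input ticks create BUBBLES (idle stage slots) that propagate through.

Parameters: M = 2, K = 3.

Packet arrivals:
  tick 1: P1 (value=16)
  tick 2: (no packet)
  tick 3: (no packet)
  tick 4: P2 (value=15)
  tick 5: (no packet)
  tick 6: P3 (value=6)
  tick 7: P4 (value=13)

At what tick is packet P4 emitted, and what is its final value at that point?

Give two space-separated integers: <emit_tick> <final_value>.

Answer: 11 39

Derivation:
Tick 1: [PARSE:P1(v=16,ok=F), VALIDATE:-, TRANSFORM:-, EMIT:-] out:-; in:P1
Tick 2: [PARSE:-, VALIDATE:P1(v=16,ok=F), TRANSFORM:-, EMIT:-] out:-; in:-
Tick 3: [PARSE:-, VALIDATE:-, TRANSFORM:P1(v=0,ok=F), EMIT:-] out:-; in:-
Tick 4: [PARSE:P2(v=15,ok=F), VALIDATE:-, TRANSFORM:-, EMIT:P1(v=0,ok=F)] out:-; in:P2
Tick 5: [PARSE:-, VALIDATE:P2(v=15,ok=T), TRANSFORM:-, EMIT:-] out:P1(v=0); in:-
Tick 6: [PARSE:P3(v=6,ok=F), VALIDATE:-, TRANSFORM:P2(v=45,ok=T), EMIT:-] out:-; in:P3
Tick 7: [PARSE:P4(v=13,ok=F), VALIDATE:P3(v=6,ok=F), TRANSFORM:-, EMIT:P2(v=45,ok=T)] out:-; in:P4
Tick 8: [PARSE:-, VALIDATE:P4(v=13,ok=T), TRANSFORM:P3(v=0,ok=F), EMIT:-] out:P2(v=45); in:-
Tick 9: [PARSE:-, VALIDATE:-, TRANSFORM:P4(v=39,ok=T), EMIT:P3(v=0,ok=F)] out:-; in:-
Tick 10: [PARSE:-, VALIDATE:-, TRANSFORM:-, EMIT:P4(v=39,ok=T)] out:P3(v=0); in:-
Tick 11: [PARSE:-, VALIDATE:-, TRANSFORM:-, EMIT:-] out:P4(v=39); in:-
P4: arrives tick 7, valid=True (id=4, id%2=0), emit tick 11, final value 39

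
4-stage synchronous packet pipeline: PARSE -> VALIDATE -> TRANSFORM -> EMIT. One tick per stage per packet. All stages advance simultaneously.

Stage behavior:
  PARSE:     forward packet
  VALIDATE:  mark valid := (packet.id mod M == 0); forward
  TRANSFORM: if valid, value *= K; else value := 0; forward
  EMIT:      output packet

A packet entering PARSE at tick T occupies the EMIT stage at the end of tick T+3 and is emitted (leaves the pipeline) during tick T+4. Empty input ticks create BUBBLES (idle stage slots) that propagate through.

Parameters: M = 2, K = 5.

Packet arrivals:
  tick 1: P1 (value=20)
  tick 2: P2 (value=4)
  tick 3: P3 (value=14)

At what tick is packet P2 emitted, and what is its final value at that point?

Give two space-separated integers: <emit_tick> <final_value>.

Answer: 6 20

Derivation:
Tick 1: [PARSE:P1(v=20,ok=F), VALIDATE:-, TRANSFORM:-, EMIT:-] out:-; in:P1
Tick 2: [PARSE:P2(v=4,ok=F), VALIDATE:P1(v=20,ok=F), TRANSFORM:-, EMIT:-] out:-; in:P2
Tick 3: [PARSE:P3(v=14,ok=F), VALIDATE:P2(v=4,ok=T), TRANSFORM:P1(v=0,ok=F), EMIT:-] out:-; in:P3
Tick 4: [PARSE:-, VALIDATE:P3(v=14,ok=F), TRANSFORM:P2(v=20,ok=T), EMIT:P1(v=0,ok=F)] out:-; in:-
Tick 5: [PARSE:-, VALIDATE:-, TRANSFORM:P3(v=0,ok=F), EMIT:P2(v=20,ok=T)] out:P1(v=0); in:-
Tick 6: [PARSE:-, VALIDATE:-, TRANSFORM:-, EMIT:P3(v=0,ok=F)] out:P2(v=20); in:-
Tick 7: [PARSE:-, VALIDATE:-, TRANSFORM:-, EMIT:-] out:P3(v=0); in:-
P2: arrives tick 2, valid=True (id=2, id%2=0), emit tick 6, final value 20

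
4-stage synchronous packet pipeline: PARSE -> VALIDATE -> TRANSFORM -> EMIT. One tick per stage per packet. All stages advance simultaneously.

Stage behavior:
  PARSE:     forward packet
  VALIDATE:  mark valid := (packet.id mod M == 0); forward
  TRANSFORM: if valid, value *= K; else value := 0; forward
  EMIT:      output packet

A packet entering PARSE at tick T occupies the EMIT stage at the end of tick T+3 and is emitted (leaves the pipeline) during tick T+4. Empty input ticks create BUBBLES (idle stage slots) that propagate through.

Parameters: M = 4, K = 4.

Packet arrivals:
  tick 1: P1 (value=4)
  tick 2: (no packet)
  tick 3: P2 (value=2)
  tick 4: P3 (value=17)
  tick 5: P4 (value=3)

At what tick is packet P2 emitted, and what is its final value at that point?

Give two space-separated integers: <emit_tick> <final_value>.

Tick 1: [PARSE:P1(v=4,ok=F), VALIDATE:-, TRANSFORM:-, EMIT:-] out:-; in:P1
Tick 2: [PARSE:-, VALIDATE:P1(v=4,ok=F), TRANSFORM:-, EMIT:-] out:-; in:-
Tick 3: [PARSE:P2(v=2,ok=F), VALIDATE:-, TRANSFORM:P1(v=0,ok=F), EMIT:-] out:-; in:P2
Tick 4: [PARSE:P3(v=17,ok=F), VALIDATE:P2(v=2,ok=F), TRANSFORM:-, EMIT:P1(v=0,ok=F)] out:-; in:P3
Tick 5: [PARSE:P4(v=3,ok=F), VALIDATE:P3(v=17,ok=F), TRANSFORM:P2(v=0,ok=F), EMIT:-] out:P1(v=0); in:P4
Tick 6: [PARSE:-, VALIDATE:P4(v=3,ok=T), TRANSFORM:P3(v=0,ok=F), EMIT:P2(v=0,ok=F)] out:-; in:-
Tick 7: [PARSE:-, VALIDATE:-, TRANSFORM:P4(v=12,ok=T), EMIT:P3(v=0,ok=F)] out:P2(v=0); in:-
Tick 8: [PARSE:-, VALIDATE:-, TRANSFORM:-, EMIT:P4(v=12,ok=T)] out:P3(v=0); in:-
Tick 9: [PARSE:-, VALIDATE:-, TRANSFORM:-, EMIT:-] out:P4(v=12); in:-
P2: arrives tick 3, valid=False (id=2, id%4=2), emit tick 7, final value 0

Answer: 7 0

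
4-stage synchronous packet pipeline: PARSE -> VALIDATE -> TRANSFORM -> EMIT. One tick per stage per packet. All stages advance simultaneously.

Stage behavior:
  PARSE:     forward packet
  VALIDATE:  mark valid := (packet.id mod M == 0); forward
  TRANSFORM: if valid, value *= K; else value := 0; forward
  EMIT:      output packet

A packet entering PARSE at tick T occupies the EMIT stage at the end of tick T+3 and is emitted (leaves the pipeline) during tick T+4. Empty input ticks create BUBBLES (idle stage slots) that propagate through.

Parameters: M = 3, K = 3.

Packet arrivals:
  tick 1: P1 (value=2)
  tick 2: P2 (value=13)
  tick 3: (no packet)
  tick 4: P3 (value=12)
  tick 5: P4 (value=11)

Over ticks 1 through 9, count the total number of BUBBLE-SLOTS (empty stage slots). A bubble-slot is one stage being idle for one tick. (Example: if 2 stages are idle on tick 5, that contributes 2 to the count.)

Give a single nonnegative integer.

Answer: 20

Derivation:
Tick 1: [PARSE:P1(v=2,ok=F), VALIDATE:-, TRANSFORM:-, EMIT:-] out:-; bubbles=3
Tick 2: [PARSE:P2(v=13,ok=F), VALIDATE:P1(v=2,ok=F), TRANSFORM:-, EMIT:-] out:-; bubbles=2
Tick 3: [PARSE:-, VALIDATE:P2(v=13,ok=F), TRANSFORM:P1(v=0,ok=F), EMIT:-] out:-; bubbles=2
Tick 4: [PARSE:P3(v=12,ok=F), VALIDATE:-, TRANSFORM:P2(v=0,ok=F), EMIT:P1(v=0,ok=F)] out:-; bubbles=1
Tick 5: [PARSE:P4(v=11,ok=F), VALIDATE:P3(v=12,ok=T), TRANSFORM:-, EMIT:P2(v=0,ok=F)] out:P1(v=0); bubbles=1
Tick 6: [PARSE:-, VALIDATE:P4(v=11,ok=F), TRANSFORM:P3(v=36,ok=T), EMIT:-] out:P2(v=0); bubbles=2
Tick 7: [PARSE:-, VALIDATE:-, TRANSFORM:P4(v=0,ok=F), EMIT:P3(v=36,ok=T)] out:-; bubbles=2
Tick 8: [PARSE:-, VALIDATE:-, TRANSFORM:-, EMIT:P4(v=0,ok=F)] out:P3(v=36); bubbles=3
Tick 9: [PARSE:-, VALIDATE:-, TRANSFORM:-, EMIT:-] out:P4(v=0); bubbles=4
Total bubble-slots: 20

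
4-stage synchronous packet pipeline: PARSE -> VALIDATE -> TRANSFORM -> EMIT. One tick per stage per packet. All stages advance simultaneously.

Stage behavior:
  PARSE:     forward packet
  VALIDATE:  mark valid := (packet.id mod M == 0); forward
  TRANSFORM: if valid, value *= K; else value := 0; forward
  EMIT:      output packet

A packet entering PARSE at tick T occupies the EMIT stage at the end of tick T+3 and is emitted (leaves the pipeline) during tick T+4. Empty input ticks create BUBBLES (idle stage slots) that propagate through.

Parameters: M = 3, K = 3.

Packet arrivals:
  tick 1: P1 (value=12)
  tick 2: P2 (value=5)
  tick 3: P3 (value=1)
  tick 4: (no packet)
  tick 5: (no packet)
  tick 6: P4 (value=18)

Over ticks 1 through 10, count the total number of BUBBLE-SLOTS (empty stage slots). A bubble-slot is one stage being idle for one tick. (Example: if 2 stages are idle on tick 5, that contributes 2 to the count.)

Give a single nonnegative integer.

Answer: 24

Derivation:
Tick 1: [PARSE:P1(v=12,ok=F), VALIDATE:-, TRANSFORM:-, EMIT:-] out:-; bubbles=3
Tick 2: [PARSE:P2(v=5,ok=F), VALIDATE:P1(v=12,ok=F), TRANSFORM:-, EMIT:-] out:-; bubbles=2
Tick 3: [PARSE:P3(v=1,ok=F), VALIDATE:P2(v=5,ok=F), TRANSFORM:P1(v=0,ok=F), EMIT:-] out:-; bubbles=1
Tick 4: [PARSE:-, VALIDATE:P3(v=1,ok=T), TRANSFORM:P2(v=0,ok=F), EMIT:P1(v=0,ok=F)] out:-; bubbles=1
Tick 5: [PARSE:-, VALIDATE:-, TRANSFORM:P3(v=3,ok=T), EMIT:P2(v=0,ok=F)] out:P1(v=0); bubbles=2
Tick 6: [PARSE:P4(v=18,ok=F), VALIDATE:-, TRANSFORM:-, EMIT:P3(v=3,ok=T)] out:P2(v=0); bubbles=2
Tick 7: [PARSE:-, VALIDATE:P4(v=18,ok=F), TRANSFORM:-, EMIT:-] out:P3(v=3); bubbles=3
Tick 8: [PARSE:-, VALIDATE:-, TRANSFORM:P4(v=0,ok=F), EMIT:-] out:-; bubbles=3
Tick 9: [PARSE:-, VALIDATE:-, TRANSFORM:-, EMIT:P4(v=0,ok=F)] out:-; bubbles=3
Tick 10: [PARSE:-, VALIDATE:-, TRANSFORM:-, EMIT:-] out:P4(v=0); bubbles=4
Total bubble-slots: 24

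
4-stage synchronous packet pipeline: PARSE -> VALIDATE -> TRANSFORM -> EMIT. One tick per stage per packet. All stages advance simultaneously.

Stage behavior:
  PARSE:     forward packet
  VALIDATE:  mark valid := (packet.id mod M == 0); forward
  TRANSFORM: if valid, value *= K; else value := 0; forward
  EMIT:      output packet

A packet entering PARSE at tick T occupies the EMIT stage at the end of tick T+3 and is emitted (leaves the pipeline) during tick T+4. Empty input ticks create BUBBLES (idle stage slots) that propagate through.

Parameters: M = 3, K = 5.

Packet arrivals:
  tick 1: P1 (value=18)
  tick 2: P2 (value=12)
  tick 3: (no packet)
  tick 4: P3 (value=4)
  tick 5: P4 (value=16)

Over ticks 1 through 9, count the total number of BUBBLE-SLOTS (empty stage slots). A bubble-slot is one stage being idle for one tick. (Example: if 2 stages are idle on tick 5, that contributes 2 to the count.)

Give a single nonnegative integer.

Tick 1: [PARSE:P1(v=18,ok=F), VALIDATE:-, TRANSFORM:-, EMIT:-] out:-; bubbles=3
Tick 2: [PARSE:P2(v=12,ok=F), VALIDATE:P1(v=18,ok=F), TRANSFORM:-, EMIT:-] out:-; bubbles=2
Tick 3: [PARSE:-, VALIDATE:P2(v=12,ok=F), TRANSFORM:P1(v=0,ok=F), EMIT:-] out:-; bubbles=2
Tick 4: [PARSE:P3(v=4,ok=F), VALIDATE:-, TRANSFORM:P2(v=0,ok=F), EMIT:P1(v=0,ok=F)] out:-; bubbles=1
Tick 5: [PARSE:P4(v=16,ok=F), VALIDATE:P3(v=4,ok=T), TRANSFORM:-, EMIT:P2(v=0,ok=F)] out:P1(v=0); bubbles=1
Tick 6: [PARSE:-, VALIDATE:P4(v=16,ok=F), TRANSFORM:P3(v=20,ok=T), EMIT:-] out:P2(v=0); bubbles=2
Tick 7: [PARSE:-, VALIDATE:-, TRANSFORM:P4(v=0,ok=F), EMIT:P3(v=20,ok=T)] out:-; bubbles=2
Tick 8: [PARSE:-, VALIDATE:-, TRANSFORM:-, EMIT:P4(v=0,ok=F)] out:P3(v=20); bubbles=3
Tick 9: [PARSE:-, VALIDATE:-, TRANSFORM:-, EMIT:-] out:P4(v=0); bubbles=4
Total bubble-slots: 20

Answer: 20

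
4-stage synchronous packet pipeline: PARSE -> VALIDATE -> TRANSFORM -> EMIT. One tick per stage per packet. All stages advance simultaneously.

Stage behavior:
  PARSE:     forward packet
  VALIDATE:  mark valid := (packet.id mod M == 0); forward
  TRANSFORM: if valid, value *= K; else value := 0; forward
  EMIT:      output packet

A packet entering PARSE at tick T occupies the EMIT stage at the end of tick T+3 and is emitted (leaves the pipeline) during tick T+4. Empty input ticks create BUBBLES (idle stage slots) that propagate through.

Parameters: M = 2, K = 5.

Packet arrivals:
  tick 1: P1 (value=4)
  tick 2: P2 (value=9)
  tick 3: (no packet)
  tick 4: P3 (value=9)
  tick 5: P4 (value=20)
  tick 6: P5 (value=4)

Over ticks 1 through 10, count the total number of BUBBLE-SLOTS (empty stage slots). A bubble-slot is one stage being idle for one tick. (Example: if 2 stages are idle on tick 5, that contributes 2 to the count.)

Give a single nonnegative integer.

Answer: 20

Derivation:
Tick 1: [PARSE:P1(v=4,ok=F), VALIDATE:-, TRANSFORM:-, EMIT:-] out:-; bubbles=3
Tick 2: [PARSE:P2(v=9,ok=F), VALIDATE:P1(v=4,ok=F), TRANSFORM:-, EMIT:-] out:-; bubbles=2
Tick 3: [PARSE:-, VALIDATE:P2(v=9,ok=T), TRANSFORM:P1(v=0,ok=F), EMIT:-] out:-; bubbles=2
Tick 4: [PARSE:P3(v=9,ok=F), VALIDATE:-, TRANSFORM:P2(v=45,ok=T), EMIT:P1(v=0,ok=F)] out:-; bubbles=1
Tick 5: [PARSE:P4(v=20,ok=F), VALIDATE:P3(v=9,ok=F), TRANSFORM:-, EMIT:P2(v=45,ok=T)] out:P1(v=0); bubbles=1
Tick 6: [PARSE:P5(v=4,ok=F), VALIDATE:P4(v=20,ok=T), TRANSFORM:P3(v=0,ok=F), EMIT:-] out:P2(v=45); bubbles=1
Tick 7: [PARSE:-, VALIDATE:P5(v=4,ok=F), TRANSFORM:P4(v=100,ok=T), EMIT:P3(v=0,ok=F)] out:-; bubbles=1
Tick 8: [PARSE:-, VALIDATE:-, TRANSFORM:P5(v=0,ok=F), EMIT:P4(v=100,ok=T)] out:P3(v=0); bubbles=2
Tick 9: [PARSE:-, VALIDATE:-, TRANSFORM:-, EMIT:P5(v=0,ok=F)] out:P4(v=100); bubbles=3
Tick 10: [PARSE:-, VALIDATE:-, TRANSFORM:-, EMIT:-] out:P5(v=0); bubbles=4
Total bubble-slots: 20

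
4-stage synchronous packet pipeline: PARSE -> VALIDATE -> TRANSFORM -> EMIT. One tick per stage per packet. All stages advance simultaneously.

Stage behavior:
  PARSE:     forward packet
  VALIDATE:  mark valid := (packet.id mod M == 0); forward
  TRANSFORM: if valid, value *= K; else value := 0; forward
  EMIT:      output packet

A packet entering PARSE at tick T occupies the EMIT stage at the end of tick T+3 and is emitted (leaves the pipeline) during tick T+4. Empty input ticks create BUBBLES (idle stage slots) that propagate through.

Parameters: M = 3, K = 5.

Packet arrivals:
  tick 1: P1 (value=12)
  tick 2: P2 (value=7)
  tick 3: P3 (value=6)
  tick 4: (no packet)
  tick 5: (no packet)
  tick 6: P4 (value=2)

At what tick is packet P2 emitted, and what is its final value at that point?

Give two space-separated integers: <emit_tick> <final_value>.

Tick 1: [PARSE:P1(v=12,ok=F), VALIDATE:-, TRANSFORM:-, EMIT:-] out:-; in:P1
Tick 2: [PARSE:P2(v=7,ok=F), VALIDATE:P1(v=12,ok=F), TRANSFORM:-, EMIT:-] out:-; in:P2
Tick 3: [PARSE:P3(v=6,ok=F), VALIDATE:P2(v=7,ok=F), TRANSFORM:P1(v=0,ok=F), EMIT:-] out:-; in:P3
Tick 4: [PARSE:-, VALIDATE:P3(v=6,ok=T), TRANSFORM:P2(v=0,ok=F), EMIT:P1(v=0,ok=F)] out:-; in:-
Tick 5: [PARSE:-, VALIDATE:-, TRANSFORM:P3(v=30,ok=T), EMIT:P2(v=0,ok=F)] out:P1(v=0); in:-
Tick 6: [PARSE:P4(v=2,ok=F), VALIDATE:-, TRANSFORM:-, EMIT:P3(v=30,ok=T)] out:P2(v=0); in:P4
Tick 7: [PARSE:-, VALIDATE:P4(v=2,ok=F), TRANSFORM:-, EMIT:-] out:P3(v=30); in:-
Tick 8: [PARSE:-, VALIDATE:-, TRANSFORM:P4(v=0,ok=F), EMIT:-] out:-; in:-
Tick 9: [PARSE:-, VALIDATE:-, TRANSFORM:-, EMIT:P4(v=0,ok=F)] out:-; in:-
Tick 10: [PARSE:-, VALIDATE:-, TRANSFORM:-, EMIT:-] out:P4(v=0); in:-
P2: arrives tick 2, valid=False (id=2, id%3=2), emit tick 6, final value 0

Answer: 6 0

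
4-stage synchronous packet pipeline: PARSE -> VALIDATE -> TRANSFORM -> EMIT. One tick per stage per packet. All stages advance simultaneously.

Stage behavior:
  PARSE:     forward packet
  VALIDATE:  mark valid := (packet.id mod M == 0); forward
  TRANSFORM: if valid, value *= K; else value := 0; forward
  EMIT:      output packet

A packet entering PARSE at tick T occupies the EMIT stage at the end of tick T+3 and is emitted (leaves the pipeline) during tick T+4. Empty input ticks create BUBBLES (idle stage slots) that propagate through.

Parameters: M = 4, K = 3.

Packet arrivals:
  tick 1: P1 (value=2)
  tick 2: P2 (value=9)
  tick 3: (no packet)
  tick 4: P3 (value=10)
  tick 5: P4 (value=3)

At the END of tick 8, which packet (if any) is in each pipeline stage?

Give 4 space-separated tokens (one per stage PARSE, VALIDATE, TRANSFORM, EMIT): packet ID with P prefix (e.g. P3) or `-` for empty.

Tick 1: [PARSE:P1(v=2,ok=F), VALIDATE:-, TRANSFORM:-, EMIT:-] out:-; in:P1
Tick 2: [PARSE:P2(v=9,ok=F), VALIDATE:P1(v=2,ok=F), TRANSFORM:-, EMIT:-] out:-; in:P2
Tick 3: [PARSE:-, VALIDATE:P2(v=9,ok=F), TRANSFORM:P1(v=0,ok=F), EMIT:-] out:-; in:-
Tick 4: [PARSE:P3(v=10,ok=F), VALIDATE:-, TRANSFORM:P2(v=0,ok=F), EMIT:P1(v=0,ok=F)] out:-; in:P3
Tick 5: [PARSE:P4(v=3,ok=F), VALIDATE:P3(v=10,ok=F), TRANSFORM:-, EMIT:P2(v=0,ok=F)] out:P1(v=0); in:P4
Tick 6: [PARSE:-, VALIDATE:P4(v=3,ok=T), TRANSFORM:P3(v=0,ok=F), EMIT:-] out:P2(v=0); in:-
Tick 7: [PARSE:-, VALIDATE:-, TRANSFORM:P4(v=9,ok=T), EMIT:P3(v=0,ok=F)] out:-; in:-
Tick 8: [PARSE:-, VALIDATE:-, TRANSFORM:-, EMIT:P4(v=9,ok=T)] out:P3(v=0); in:-
At end of tick 8: ['-', '-', '-', 'P4']

Answer: - - - P4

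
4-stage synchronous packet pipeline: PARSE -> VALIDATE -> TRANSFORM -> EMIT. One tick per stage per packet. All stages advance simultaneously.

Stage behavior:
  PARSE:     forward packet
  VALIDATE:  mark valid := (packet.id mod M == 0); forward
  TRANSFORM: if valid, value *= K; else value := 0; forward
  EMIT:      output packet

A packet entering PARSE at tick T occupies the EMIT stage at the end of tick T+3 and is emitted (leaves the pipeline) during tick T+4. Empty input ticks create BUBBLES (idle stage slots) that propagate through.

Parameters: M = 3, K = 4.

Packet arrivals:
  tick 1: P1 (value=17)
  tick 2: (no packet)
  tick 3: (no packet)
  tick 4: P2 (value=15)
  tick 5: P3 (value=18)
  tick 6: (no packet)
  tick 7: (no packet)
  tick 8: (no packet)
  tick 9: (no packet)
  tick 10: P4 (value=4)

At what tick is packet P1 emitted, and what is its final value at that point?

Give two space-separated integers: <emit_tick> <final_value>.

Tick 1: [PARSE:P1(v=17,ok=F), VALIDATE:-, TRANSFORM:-, EMIT:-] out:-; in:P1
Tick 2: [PARSE:-, VALIDATE:P1(v=17,ok=F), TRANSFORM:-, EMIT:-] out:-; in:-
Tick 3: [PARSE:-, VALIDATE:-, TRANSFORM:P1(v=0,ok=F), EMIT:-] out:-; in:-
Tick 4: [PARSE:P2(v=15,ok=F), VALIDATE:-, TRANSFORM:-, EMIT:P1(v=0,ok=F)] out:-; in:P2
Tick 5: [PARSE:P3(v=18,ok=F), VALIDATE:P2(v=15,ok=F), TRANSFORM:-, EMIT:-] out:P1(v=0); in:P3
Tick 6: [PARSE:-, VALIDATE:P3(v=18,ok=T), TRANSFORM:P2(v=0,ok=F), EMIT:-] out:-; in:-
Tick 7: [PARSE:-, VALIDATE:-, TRANSFORM:P3(v=72,ok=T), EMIT:P2(v=0,ok=F)] out:-; in:-
Tick 8: [PARSE:-, VALIDATE:-, TRANSFORM:-, EMIT:P3(v=72,ok=T)] out:P2(v=0); in:-
Tick 9: [PARSE:-, VALIDATE:-, TRANSFORM:-, EMIT:-] out:P3(v=72); in:-
Tick 10: [PARSE:P4(v=4,ok=F), VALIDATE:-, TRANSFORM:-, EMIT:-] out:-; in:P4
Tick 11: [PARSE:-, VALIDATE:P4(v=4,ok=F), TRANSFORM:-, EMIT:-] out:-; in:-
Tick 12: [PARSE:-, VALIDATE:-, TRANSFORM:P4(v=0,ok=F), EMIT:-] out:-; in:-
Tick 13: [PARSE:-, VALIDATE:-, TRANSFORM:-, EMIT:P4(v=0,ok=F)] out:-; in:-
Tick 14: [PARSE:-, VALIDATE:-, TRANSFORM:-, EMIT:-] out:P4(v=0); in:-
P1: arrives tick 1, valid=False (id=1, id%3=1), emit tick 5, final value 0

Answer: 5 0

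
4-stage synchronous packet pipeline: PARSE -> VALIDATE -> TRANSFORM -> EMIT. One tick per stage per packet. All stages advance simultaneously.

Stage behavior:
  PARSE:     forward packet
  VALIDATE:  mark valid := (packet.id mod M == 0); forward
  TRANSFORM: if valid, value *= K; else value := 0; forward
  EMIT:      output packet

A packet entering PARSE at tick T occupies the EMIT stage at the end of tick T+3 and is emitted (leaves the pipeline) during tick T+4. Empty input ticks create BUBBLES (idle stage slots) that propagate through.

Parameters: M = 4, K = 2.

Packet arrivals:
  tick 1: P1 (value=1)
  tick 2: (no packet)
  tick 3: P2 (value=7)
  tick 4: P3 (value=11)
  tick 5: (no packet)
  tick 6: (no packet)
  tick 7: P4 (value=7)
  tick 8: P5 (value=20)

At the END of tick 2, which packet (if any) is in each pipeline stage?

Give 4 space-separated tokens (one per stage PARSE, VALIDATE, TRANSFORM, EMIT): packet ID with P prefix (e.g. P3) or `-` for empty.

Tick 1: [PARSE:P1(v=1,ok=F), VALIDATE:-, TRANSFORM:-, EMIT:-] out:-; in:P1
Tick 2: [PARSE:-, VALIDATE:P1(v=1,ok=F), TRANSFORM:-, EMIT:-] out:-; in:-
At end of tick 2: ['-', 'P1', '-', '-']

Answer: - P1 - -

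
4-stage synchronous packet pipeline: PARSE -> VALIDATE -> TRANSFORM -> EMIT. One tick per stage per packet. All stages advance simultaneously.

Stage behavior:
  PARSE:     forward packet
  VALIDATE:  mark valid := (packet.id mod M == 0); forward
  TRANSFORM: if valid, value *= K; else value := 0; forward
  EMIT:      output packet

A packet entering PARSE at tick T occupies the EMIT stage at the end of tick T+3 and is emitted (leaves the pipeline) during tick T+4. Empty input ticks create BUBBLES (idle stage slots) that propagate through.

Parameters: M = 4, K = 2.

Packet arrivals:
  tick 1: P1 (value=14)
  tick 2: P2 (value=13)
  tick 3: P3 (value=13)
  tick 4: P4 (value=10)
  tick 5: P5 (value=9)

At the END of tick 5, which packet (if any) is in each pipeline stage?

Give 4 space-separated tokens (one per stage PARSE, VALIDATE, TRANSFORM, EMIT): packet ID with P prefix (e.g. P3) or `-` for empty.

Answer: P5 P4 P3 P2

Derivation:
Tick 1: [PARSE:P1(v=14,ok=F), VALIDATE:-, TRANSFORM:-, EMIT:-] out:-; in:P1
Tick 2: [PARSE:P2(v=13,ok=F), VALIDATE:P1(v=14,ok=F), TRANSFORM:-, EMIT:-] out:-; in:P2
Tick 3: [PARSE:P3(v=13,ok=F), VALIDATE:P2(v=13,ok=F), TRANSFORM:P1(v=0,ok=F), EMIT:-] out:-; in:P3
Tick 4: [PARSE:P4(v=10,ok=F), VALIDATE:P3(v=13,ok=F), TRANSFORM:P2(v=0,ok=F), EMIT:P1(v=0,ok=F)] out:-; in:P4
Tick 5: [PARSE:P5(v=9,ok=F), VALIDATE:P4(v=10,ok=T), TRANSFORM:P3(v=0,ok=F), EMIT:P2(v=0,ok=F)] out:P1(v=0); in:P5
At end of tick 5: ['P5', 'P4', 'P3', 'P2']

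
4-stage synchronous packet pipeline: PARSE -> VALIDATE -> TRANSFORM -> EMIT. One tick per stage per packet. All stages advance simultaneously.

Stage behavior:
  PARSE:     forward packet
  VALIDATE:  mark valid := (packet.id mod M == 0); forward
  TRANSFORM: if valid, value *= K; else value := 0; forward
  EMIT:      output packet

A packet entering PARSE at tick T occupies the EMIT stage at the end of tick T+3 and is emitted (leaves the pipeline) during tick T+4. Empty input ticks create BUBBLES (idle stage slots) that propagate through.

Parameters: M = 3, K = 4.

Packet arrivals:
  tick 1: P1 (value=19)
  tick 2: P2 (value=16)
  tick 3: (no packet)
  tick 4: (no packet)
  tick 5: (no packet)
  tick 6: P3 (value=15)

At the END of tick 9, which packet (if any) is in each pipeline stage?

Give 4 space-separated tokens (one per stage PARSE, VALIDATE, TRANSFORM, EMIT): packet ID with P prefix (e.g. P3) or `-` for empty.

Tick 1: [PARSE:P1(v=19,ok=F), VALIDATE:-, TRANSFORM:-, EMIT:-] out:-; in:P1
Tick 2: [PARSE:P2(v=16,ok=F), VALIDATE:P1(v=19,ok=F), TRANSFORM:-, EMIT:-] out:-; in:P2
Tick 3: [PARSE:-, VALIDATE:P2(v=16,ok=F), TRANSFORM:P1(v=0,ok=F), EMIT:-] out:-; in:-
Tick 4: [PARSE:-, VALIDATE:-, TRANSFORM:P2(v=0,ok=F), EMIT:P1(v=0,ok=F)] out:-; in:-
Tick 5: [PARSE:-, VALIDATE:-, TRANSFORM:-, EMIT:P2(v=0,ok=F)] out:P1(v=0); in:-
Tick 6: [PARSE:P3(v=15,ok=F), VALIDATE:-, TRANSFORM:-, EMIT:-] out:P2(v=0); in:P3
Tick 7: [PARSE:-, VALIDATE:P3(v=15,ok=T), TRANSFORM:-, EMIT:-] out:-; in:-
Tick 8: [PARSE:-, VALIDATE:-, TRANSFORM:P3(v=60,ok=T), EMIT:-] out:-; in:-
Tick 9: [PARSE:-, VALIDATE:-, TRANSFORM:-, EMIT:P3(v=60,ok=T)] out:-; in:-
At end of tick 9: ['-', '-', '-', 'P3']

Answer: - - - P3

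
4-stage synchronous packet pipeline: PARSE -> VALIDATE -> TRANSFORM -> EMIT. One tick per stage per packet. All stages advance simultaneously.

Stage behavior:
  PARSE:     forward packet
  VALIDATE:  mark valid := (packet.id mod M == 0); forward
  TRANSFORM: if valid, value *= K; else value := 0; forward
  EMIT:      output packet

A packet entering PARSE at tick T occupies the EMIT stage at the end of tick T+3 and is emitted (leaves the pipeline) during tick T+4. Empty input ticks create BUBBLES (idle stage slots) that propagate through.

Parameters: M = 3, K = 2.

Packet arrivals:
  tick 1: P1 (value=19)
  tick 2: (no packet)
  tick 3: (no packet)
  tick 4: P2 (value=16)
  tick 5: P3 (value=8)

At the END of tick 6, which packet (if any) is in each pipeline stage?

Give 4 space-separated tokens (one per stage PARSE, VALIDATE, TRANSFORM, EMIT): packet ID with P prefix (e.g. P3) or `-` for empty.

Tick 1: [PARSE:P1(v=19,ok=F), VALIDATE:-, TRANSFORM:-, EMIT:-] out:-; in:P1
Tick 2: [PARSE:-, VALIDATE:P1(v=19,ok=F), TRANSFORM:-, EMIT:-] out:-; in:-
Tick 3: [PARSE:-, VALIDATE:-, TRANSFORM:P1(v=0,ok=F), EMIT:-] out:-; in:-
Tick 4: [PARSE:P2(v=16,ok=F), VALIDATE:-, TRANSFORM:-, EMIT:P1(v=0,ok=F)] out:-; in:P2
Tick 5: [PARSE:P3(v=8,ok=F), VALIDATE:P2(v=16,ok=F), TRANSFORM:-, EMIT:-] out:P1(v=0); in:P3
Tick 6: [PARSE:-, VALIDATE:P3(v=8,ok=T), TRANSFORM:P2(v=0,ok=F), EMIT:-] out:-; in:-
At end of tick 6: ['-', 'P3', 'P2', '-']

Answer: - P3 P2 -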